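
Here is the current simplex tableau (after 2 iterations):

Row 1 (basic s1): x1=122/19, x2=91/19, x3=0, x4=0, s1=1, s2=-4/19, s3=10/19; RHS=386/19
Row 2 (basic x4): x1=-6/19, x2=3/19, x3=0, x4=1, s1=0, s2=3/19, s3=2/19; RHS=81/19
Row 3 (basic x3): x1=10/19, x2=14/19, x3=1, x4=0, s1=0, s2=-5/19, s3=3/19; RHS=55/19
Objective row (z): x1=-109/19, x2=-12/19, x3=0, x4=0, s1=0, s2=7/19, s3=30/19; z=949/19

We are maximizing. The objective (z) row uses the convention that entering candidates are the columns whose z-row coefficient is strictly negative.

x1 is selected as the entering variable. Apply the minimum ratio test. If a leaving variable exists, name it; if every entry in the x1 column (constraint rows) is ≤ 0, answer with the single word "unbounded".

Ratios: row 1 (s1): (386/19)/(122/19) = 193/61; row 2 (x4): entry -6/19 ≤ 0, skip; row 3 (x3): (55/19)/(10/19) = 11/2.
Minimum ratio is in the s1 row, so s1 leaves.

s1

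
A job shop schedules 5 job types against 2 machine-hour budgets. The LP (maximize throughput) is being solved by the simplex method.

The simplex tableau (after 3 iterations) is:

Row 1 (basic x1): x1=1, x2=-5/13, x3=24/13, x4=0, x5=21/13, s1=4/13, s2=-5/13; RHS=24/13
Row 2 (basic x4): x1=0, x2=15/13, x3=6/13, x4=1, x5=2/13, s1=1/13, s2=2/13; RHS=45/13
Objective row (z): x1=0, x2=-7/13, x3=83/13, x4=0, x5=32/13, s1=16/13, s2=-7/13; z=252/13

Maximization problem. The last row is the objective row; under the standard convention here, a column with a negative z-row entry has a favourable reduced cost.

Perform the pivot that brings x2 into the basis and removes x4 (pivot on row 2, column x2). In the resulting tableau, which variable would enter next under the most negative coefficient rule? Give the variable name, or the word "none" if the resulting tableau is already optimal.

Pivot element 15/13. New z-row = old z-row − (-7/13)·(row 2/(15/13)).
Updated z-row coefficients: x1: 0, x2: 0, x3: 33/5, x4: 7/15, x5: 38/15, s1: 19/15, s2: -7/15.
The most negative is -7/15 in column s2, so s2 would enter next.

s2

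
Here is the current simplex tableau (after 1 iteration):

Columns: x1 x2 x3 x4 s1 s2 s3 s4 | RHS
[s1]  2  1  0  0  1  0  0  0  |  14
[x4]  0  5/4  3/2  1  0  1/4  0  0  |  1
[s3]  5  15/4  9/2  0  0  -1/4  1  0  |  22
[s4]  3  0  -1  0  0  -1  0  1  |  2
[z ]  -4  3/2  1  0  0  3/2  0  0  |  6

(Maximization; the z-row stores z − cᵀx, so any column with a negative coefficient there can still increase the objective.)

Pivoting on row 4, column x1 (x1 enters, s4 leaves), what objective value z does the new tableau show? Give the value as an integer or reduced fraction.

Minimum ratio for x1: 2/3 = 2/3.
z changes by −(z-row coeff of x1)·ratio = −(-4)·(2/3) = 8/3.
New z = 6 + (8/3) = 26/3.

26/3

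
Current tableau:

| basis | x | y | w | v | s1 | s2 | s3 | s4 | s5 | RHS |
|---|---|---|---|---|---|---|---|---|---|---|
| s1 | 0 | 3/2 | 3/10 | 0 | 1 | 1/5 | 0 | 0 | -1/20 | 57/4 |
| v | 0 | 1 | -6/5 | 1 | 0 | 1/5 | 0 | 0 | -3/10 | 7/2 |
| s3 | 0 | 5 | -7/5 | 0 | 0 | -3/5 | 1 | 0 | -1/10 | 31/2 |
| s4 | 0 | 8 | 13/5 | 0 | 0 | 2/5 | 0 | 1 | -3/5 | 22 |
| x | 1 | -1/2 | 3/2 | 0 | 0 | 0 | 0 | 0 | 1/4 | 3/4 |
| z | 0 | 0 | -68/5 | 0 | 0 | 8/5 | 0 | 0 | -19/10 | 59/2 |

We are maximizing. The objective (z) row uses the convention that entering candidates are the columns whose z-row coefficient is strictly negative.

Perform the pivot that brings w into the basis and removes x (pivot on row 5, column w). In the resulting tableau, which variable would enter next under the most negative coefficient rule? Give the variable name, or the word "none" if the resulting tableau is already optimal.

Pivot element 3/2. New z-row = old z-row − (-68/5)·(row 5/(3/2)).
Updated z-row coefficients: x: 136/15, y: -68/15, w: 0, v: 0, s1: 0, s2: 8/5, s3: 0, s4: 0, s5: 11/30.
The most negative is -68/15 in column y, so y would enter next.

y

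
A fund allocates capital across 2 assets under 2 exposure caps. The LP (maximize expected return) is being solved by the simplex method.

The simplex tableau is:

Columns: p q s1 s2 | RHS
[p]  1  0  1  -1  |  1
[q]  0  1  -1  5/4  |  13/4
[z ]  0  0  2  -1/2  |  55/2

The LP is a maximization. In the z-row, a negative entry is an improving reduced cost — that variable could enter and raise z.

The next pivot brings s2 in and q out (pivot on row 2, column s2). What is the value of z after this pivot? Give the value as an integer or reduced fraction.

Minimum ratio for s2: (13/4)/(5/4) = 13/5.
z changes by −(z-row coeff of s2)·ratio = −(-1/2)·(13/5) = 13/10.
New z = 55/2 + (13/10) = 144/5.

144/5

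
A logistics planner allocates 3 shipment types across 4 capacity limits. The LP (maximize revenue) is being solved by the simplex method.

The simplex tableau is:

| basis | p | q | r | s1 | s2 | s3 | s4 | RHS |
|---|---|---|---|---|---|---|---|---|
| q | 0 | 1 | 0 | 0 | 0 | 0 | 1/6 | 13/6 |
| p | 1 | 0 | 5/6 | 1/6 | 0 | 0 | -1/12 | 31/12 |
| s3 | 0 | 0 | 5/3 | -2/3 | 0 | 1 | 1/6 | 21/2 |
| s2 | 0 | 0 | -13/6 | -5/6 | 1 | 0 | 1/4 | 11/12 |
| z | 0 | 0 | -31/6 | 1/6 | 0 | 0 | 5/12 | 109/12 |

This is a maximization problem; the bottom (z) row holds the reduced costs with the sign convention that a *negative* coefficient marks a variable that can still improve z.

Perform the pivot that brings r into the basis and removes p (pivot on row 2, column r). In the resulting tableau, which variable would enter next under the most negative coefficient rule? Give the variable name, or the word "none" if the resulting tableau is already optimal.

s4

Pivot element 5/6. New z-row = old z-row − (-31/6)·(row 2/(5/6)).
Updated z-row coefficients: p: 31/5, q: 0, r: 0, s1: 6/5, s2: 0, s3: 0, s4: -1/10.
The most negative is -1/10 in column s4, so s4 would enter next.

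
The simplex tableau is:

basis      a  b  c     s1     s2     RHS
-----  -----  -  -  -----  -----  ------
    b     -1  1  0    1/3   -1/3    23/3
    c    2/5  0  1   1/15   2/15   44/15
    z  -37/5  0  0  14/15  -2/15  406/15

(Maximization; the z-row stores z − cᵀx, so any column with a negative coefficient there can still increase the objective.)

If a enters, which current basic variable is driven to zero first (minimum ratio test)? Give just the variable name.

c

Ratios: row 1 (b): entry -1 ≤ 0, skip; row 2 (c): (44/15)/(2/5) = 22/3.
Minimum ratio 22/3 is in the c row, so c leaves.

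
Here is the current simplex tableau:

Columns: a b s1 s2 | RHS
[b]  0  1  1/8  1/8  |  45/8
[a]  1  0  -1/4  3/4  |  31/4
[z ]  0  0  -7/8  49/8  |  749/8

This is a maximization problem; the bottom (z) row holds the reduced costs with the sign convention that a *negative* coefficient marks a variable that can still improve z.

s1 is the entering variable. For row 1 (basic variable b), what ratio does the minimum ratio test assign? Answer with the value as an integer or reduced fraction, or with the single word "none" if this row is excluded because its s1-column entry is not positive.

Ratio = RHS / (s1 entry) = (45/8) / (1/8) = 45.

45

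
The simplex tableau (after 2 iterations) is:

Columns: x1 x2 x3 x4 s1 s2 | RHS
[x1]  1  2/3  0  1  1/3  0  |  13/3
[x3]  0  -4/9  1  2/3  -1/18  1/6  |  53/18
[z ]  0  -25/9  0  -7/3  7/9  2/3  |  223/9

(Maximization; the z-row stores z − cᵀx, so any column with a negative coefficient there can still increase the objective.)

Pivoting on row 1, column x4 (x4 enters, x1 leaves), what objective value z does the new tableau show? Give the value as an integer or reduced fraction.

Minimum ratio for x4: (13/3)/1 = 13/3.
z changes by −(z-row coeff of x4)·ratio = −(-7/3)·(13/3) = 91/9.
New z = 223/9 + (91/9) = 314/9.

314/9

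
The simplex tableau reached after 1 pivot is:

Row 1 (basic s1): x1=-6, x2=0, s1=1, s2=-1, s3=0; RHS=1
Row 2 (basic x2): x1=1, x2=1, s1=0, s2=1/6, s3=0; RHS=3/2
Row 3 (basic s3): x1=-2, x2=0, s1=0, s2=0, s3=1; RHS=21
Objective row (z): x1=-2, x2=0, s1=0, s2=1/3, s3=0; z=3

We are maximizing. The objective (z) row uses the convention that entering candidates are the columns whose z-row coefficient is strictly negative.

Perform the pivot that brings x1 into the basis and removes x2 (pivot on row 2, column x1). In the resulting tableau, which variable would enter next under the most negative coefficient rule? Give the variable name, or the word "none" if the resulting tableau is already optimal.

none

Pivot element 1. New z-row = old z-row − (-2)·(row 2/1).
Updated z-row coefficients: x1: 0, x2: 2, s1: 0, s2: 2/3, s3: 0.
No coefficient is strictly negative; the tableau after this pivot is optimal.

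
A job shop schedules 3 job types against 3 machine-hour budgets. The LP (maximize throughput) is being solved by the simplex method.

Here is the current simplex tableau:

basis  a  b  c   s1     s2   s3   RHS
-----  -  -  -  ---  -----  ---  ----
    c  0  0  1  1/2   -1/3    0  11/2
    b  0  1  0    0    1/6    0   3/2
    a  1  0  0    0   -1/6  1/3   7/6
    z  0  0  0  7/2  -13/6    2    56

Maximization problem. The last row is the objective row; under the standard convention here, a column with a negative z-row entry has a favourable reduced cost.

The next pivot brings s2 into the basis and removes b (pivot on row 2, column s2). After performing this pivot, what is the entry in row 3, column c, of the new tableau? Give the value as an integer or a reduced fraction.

Pivot element is row 2, column s2: 1/6.
Normalize row 2: new (row 2, c) = 0/(1/6) = 0.
row 3 ← row 3 − (-1/6)·(new row 2): 0 − (-1/6)·0 = 0.

0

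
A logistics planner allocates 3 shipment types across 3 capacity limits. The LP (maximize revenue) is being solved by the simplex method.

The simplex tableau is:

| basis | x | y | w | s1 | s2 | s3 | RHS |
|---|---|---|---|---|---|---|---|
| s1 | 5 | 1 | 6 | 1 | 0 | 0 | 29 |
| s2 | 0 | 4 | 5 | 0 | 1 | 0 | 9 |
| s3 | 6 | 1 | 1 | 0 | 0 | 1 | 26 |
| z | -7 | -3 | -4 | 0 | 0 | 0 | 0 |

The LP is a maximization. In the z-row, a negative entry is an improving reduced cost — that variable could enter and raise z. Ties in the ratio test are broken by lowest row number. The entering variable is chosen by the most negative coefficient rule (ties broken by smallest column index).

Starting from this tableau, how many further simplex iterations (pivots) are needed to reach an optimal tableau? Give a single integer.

3

pivot: x in, s3 out → z = 91/3
pivot: w in, s1 out → z = 1065/31
pivot: y in, s2 out → z = 4191/119
No improving column remains; optimal.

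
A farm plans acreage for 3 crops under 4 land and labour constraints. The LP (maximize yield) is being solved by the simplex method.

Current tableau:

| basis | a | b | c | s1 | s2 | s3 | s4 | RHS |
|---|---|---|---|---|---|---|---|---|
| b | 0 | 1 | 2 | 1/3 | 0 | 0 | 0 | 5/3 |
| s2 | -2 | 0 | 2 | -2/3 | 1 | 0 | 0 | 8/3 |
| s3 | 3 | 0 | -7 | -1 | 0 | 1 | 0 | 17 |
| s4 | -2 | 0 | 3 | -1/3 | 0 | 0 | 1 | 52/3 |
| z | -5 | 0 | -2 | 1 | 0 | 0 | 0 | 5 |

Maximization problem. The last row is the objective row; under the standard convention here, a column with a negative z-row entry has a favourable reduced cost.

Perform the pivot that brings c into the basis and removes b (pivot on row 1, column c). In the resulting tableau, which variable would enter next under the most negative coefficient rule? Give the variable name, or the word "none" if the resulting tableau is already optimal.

a

Pivot element 2. New z-row = old z-row − (-2)·(row 1/2).
Updated z-row coefficients: a: -5, b: 1, c: 0, s1: 4/3, s2: 0, s3: 0, s4: 0.
The most negative is -5 in column a, so a would enter next.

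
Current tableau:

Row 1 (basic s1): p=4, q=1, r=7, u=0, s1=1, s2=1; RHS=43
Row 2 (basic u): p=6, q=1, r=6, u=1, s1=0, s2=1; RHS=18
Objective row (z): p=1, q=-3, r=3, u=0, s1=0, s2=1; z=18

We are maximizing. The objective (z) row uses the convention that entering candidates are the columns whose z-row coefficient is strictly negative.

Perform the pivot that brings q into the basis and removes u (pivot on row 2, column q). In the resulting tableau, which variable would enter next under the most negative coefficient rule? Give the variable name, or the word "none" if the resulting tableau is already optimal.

none

Pivot element 1. New z-row = old z-row − (-3)·(row 2/1).
Updated z-row coefficients: p: 19, q: 0, r: 21, u: 3, s1: 0, s2: 4.
No coefficient is strictly negative; the tableau after this pivot is optimal.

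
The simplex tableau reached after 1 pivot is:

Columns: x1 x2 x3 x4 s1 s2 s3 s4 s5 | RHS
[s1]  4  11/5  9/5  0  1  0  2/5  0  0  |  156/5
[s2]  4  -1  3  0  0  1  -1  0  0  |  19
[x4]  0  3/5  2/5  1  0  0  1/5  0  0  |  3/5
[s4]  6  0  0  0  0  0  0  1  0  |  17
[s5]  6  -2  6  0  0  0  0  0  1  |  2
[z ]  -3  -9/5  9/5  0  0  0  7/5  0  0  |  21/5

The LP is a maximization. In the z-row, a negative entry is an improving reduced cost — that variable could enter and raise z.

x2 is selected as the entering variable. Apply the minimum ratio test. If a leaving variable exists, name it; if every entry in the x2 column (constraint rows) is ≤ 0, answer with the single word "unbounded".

Ratios: row 1 (s1): (156/5)/(11/5) = 156/11; row 2 (s2): entry -1 ≤ 0, skip; row 3 (x4): (3/5)/(3/5) = 1; row 4 (s4): entry 0 ≤ 0, skip; row 5 (s5): entry -2 ≤ 0, skip.
Minimum ratio is in the x4 row, so x4 leaves.

x4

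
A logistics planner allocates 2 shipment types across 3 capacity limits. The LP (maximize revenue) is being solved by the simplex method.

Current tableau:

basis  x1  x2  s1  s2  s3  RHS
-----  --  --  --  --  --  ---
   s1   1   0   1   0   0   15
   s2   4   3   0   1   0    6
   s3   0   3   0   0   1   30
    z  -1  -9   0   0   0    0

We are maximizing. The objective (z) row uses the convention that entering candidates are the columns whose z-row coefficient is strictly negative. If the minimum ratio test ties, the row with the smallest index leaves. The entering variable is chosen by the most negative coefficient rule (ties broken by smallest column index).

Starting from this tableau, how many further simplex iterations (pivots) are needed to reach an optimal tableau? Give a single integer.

pivot: x2 in, s2 out → z = 18
No improving column remains; optimal.

1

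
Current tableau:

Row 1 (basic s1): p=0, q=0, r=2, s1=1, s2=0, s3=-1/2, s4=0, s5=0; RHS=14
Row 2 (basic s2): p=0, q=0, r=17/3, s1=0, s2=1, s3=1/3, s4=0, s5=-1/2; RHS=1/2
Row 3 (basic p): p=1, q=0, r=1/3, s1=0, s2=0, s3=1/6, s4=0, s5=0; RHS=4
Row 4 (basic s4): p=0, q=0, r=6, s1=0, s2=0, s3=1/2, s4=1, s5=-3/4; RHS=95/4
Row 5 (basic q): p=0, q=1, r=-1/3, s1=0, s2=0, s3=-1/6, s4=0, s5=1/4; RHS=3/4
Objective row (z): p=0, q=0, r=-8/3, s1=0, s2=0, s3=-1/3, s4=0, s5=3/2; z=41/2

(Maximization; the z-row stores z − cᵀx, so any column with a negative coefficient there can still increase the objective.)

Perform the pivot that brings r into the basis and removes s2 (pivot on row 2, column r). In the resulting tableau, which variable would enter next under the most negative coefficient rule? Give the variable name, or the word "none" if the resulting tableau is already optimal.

s3

Pivot element 17/3. New z-row = old z-row − (-8/3)·(row 2/(17/3)).
Updated z-row coefficients: p: 0, q: 0, r: 0, s1: 0, s2: 8/17, s3: -3/17, s4: 0, s5: 43/34.
The most negative is -3/17 in column s3, so s3 would enter next.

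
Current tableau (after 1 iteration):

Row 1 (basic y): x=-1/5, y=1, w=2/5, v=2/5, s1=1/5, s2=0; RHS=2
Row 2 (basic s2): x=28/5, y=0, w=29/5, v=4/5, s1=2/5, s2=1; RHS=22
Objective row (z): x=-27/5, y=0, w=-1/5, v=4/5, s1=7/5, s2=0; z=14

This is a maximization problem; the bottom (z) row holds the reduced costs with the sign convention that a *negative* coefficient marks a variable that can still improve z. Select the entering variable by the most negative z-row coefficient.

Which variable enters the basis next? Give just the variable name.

Objective-row coefficients: x: -27/5, y: 0, w: -1/5, v: 4/5, s1: 7/5, s2: 0.
The most negative is -27/5 in column x, so x enters.

x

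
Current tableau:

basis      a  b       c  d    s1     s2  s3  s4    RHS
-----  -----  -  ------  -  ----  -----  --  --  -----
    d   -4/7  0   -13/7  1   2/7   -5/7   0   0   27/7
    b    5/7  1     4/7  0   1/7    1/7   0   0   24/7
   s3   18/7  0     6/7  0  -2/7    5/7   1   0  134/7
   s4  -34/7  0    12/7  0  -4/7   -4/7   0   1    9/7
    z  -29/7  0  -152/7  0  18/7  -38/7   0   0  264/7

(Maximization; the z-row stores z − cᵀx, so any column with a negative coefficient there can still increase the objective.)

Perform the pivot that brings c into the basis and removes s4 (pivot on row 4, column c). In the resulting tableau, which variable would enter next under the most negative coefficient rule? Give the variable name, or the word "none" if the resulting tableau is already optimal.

Pivot element 12/7. New z-row = old z-row − (-152/7)·(row 4/(12/7)).
Updated z-row coefficients: a: -197/3, b: 0, c: 0, d: 0, s1: -14/3, s2: -38/3, s3: 0, s4: 38/3.
The most negative is -197/3 in column a, so a would enter next.

a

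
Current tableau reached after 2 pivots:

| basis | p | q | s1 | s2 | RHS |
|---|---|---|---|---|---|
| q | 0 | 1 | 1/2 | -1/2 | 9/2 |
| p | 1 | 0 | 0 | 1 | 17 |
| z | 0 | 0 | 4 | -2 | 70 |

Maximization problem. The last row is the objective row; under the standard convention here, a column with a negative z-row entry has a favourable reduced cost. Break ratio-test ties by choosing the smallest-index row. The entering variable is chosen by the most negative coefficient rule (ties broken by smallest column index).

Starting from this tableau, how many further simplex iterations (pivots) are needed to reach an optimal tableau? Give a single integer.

1

pivot: s2 in, p out → z = 104
No improving column remains; optimal.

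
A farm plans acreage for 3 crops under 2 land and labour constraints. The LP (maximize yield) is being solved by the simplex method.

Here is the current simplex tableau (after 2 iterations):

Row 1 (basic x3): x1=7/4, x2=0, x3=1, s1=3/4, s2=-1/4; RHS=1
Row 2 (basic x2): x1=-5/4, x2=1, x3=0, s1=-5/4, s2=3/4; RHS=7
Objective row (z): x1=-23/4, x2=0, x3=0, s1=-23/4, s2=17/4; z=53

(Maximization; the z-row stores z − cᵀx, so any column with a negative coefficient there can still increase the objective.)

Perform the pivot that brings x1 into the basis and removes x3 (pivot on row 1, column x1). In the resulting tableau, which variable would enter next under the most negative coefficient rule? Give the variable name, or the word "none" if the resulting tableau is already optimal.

s1

Pivot element 7/4. New z-row = old z-row − (-23/4)·(row 1/(7/4)).
Updated z-row coefficients: x1: 0, x2: 0, x3: 23/7, s1: -23/7, s2: 24/7.
The most negative is -23/7 in column s1, so s1 would enter next.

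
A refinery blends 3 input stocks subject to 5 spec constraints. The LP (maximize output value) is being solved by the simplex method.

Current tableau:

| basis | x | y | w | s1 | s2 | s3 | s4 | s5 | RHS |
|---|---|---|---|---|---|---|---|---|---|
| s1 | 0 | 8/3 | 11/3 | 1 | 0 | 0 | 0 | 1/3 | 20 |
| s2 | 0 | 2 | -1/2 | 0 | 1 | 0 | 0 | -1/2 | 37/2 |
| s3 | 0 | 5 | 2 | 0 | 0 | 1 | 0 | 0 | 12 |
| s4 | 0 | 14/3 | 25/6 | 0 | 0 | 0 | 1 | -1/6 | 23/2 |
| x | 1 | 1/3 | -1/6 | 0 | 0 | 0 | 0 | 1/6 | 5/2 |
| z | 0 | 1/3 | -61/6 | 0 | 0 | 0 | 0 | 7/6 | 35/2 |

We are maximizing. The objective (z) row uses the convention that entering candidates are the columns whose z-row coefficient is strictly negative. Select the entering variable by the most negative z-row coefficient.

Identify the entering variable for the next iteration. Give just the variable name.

w

Objective-row coefficients: x: 0, y: 1/3, w: -61/6, s1: 0, s2: 0, s3: 0, s4: 0, s5: 7/6.
The most negative is -61/6 in column w, so w enters.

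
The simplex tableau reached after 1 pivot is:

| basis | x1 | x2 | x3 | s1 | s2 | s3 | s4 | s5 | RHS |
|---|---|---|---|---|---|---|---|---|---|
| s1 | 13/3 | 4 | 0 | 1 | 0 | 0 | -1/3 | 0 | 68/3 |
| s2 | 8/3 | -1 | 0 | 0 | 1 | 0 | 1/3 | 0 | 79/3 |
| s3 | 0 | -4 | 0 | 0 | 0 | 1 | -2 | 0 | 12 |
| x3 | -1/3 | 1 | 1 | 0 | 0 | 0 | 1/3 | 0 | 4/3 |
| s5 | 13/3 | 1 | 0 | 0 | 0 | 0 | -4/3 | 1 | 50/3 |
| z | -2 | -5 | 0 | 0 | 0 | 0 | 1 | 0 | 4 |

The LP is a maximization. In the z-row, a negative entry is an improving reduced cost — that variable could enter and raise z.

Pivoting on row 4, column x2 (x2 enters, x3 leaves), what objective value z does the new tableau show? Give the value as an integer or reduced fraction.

32/3

Minimum ratio for x2: (4/3)/1 = 4/3.
z changes by −(z-row coeff of x2)·ratio = −(-5)·(4/3) = 20/3.
New z = 4 + (20/3) = 32/3.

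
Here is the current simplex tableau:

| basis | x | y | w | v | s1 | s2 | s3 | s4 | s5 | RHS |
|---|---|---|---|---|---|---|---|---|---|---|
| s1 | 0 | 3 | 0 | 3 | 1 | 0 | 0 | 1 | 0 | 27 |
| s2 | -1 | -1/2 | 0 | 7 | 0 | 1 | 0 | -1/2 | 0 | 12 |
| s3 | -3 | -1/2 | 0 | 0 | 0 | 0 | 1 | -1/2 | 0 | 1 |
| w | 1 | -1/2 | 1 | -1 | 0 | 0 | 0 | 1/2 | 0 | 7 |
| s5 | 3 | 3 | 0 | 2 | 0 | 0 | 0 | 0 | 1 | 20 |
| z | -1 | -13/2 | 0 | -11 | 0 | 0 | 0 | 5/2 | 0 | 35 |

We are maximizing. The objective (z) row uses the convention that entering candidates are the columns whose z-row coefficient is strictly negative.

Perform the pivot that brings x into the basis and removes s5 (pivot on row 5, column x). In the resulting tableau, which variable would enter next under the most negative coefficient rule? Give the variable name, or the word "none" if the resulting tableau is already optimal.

v

Pivot element 3. New z-row = old z-row − (-1)·(row 5/3).
Updated z-row coefficients: x: 0, y: -11/2, w: 0, v: -31/3, s1: 0, s2: 0, s3: 0, s4: 5/2, s5: 1/3.
The most negative is -31/3 in column v, so v would enter next.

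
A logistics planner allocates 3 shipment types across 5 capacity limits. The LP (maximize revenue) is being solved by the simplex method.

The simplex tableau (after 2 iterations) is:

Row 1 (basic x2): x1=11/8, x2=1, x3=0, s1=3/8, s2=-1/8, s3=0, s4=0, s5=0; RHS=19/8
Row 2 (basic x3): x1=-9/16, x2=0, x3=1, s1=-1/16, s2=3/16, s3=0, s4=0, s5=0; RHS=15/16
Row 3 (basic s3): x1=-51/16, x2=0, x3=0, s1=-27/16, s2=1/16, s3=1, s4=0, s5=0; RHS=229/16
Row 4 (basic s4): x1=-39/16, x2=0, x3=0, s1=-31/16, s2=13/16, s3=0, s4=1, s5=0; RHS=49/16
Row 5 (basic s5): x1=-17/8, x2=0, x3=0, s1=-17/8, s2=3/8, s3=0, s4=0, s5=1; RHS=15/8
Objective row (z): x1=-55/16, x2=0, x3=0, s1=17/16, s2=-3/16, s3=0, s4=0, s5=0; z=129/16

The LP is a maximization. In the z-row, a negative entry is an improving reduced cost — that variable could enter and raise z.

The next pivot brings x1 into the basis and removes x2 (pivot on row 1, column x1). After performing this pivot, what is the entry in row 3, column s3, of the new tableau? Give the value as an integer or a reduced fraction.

1

Pivot element is row 1, column x1: 11/8.
Normalize row 1: new (row 1, s3) = 0/(11/8) = 0.
row 3 ← row 3 − (-51/16)·(new row 1): 1 − (-51/16)·0 = 1.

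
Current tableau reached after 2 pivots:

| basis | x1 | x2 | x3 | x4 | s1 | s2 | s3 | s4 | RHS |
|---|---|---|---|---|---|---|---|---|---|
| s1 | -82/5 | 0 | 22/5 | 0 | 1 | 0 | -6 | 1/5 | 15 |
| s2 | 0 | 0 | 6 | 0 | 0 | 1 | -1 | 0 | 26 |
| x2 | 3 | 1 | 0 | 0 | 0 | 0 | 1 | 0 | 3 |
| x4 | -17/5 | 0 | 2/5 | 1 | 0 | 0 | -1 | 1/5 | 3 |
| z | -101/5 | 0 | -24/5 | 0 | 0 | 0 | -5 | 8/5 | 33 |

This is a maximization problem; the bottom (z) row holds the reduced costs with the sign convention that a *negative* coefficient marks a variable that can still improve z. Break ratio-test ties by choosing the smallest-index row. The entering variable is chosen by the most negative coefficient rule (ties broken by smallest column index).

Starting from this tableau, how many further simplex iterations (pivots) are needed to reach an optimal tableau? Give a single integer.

pivot: x1 in, x2 out → z = 266/5
pivot: x3 in, s2 out → z = 74
No improving column remains; optimal.

2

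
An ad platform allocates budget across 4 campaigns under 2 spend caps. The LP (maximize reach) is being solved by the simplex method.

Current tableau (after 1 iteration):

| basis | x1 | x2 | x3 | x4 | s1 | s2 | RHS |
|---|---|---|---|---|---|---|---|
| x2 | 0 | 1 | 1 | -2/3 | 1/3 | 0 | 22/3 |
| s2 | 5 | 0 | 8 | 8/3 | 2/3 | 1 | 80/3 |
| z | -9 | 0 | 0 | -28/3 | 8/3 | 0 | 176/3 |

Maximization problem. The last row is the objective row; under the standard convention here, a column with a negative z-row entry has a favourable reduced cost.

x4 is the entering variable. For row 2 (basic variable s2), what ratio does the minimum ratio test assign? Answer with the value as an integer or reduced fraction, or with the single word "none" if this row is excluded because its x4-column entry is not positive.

10

Ratio = RHS / (x4 entry) = (80/3) / (8/3) = 10.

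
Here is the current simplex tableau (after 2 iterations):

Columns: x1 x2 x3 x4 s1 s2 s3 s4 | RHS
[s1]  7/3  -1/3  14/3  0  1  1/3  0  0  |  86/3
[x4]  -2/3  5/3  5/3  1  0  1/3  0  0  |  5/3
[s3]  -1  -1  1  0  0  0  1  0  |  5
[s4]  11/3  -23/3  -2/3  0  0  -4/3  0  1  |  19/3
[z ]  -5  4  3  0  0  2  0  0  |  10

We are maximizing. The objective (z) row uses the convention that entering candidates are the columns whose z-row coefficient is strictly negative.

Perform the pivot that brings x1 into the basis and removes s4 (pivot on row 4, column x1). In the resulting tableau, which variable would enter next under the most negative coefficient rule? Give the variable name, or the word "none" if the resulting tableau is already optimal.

x2

Pivot element 11/3. New z-row = old z-row − (-5)·(row 4/(11/3)).
Updated z-row coefficients: x1: 0, x2: -71/11, x3: 23/11, x4: 0, s1: 0, s2: 2/11, s3: 0, s4: 15/11.
The most negative is -71/11 in column x2, so x2 would enter next.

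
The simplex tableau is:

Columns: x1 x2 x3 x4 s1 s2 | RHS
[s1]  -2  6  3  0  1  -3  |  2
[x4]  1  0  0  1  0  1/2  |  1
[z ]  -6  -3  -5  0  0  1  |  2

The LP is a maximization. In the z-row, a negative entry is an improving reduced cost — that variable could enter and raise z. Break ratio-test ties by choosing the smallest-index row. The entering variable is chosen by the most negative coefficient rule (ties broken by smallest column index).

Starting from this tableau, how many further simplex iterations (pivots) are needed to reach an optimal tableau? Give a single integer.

2

pivot: x1 in, x4 out → z = 8
pivot: x3 in, s1 out → z = 44/3
No improving column remains; optimal.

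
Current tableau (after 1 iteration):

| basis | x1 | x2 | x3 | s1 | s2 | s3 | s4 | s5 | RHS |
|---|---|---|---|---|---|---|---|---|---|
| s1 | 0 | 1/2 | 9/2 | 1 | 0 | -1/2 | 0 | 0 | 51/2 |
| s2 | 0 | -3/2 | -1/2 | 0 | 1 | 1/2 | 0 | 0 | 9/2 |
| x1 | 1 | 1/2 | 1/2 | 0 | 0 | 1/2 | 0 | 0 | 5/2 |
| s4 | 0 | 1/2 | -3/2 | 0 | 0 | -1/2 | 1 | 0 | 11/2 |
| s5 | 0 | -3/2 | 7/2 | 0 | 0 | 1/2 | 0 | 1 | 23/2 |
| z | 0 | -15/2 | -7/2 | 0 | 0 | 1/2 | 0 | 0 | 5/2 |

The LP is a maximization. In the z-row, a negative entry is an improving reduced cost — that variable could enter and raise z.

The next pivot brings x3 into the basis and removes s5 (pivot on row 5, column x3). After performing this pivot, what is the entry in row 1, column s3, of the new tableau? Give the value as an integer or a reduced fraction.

-8/7

Pivot element is row 5, column x3: 7/2.
Normalize row 5: new (row 5, s3) = (1/2)/(7/2) = 1/7.
row 1 ← row 1 − (9/2)·(new row 5): -1/2 − (9/2)·(1/7) = -8/7.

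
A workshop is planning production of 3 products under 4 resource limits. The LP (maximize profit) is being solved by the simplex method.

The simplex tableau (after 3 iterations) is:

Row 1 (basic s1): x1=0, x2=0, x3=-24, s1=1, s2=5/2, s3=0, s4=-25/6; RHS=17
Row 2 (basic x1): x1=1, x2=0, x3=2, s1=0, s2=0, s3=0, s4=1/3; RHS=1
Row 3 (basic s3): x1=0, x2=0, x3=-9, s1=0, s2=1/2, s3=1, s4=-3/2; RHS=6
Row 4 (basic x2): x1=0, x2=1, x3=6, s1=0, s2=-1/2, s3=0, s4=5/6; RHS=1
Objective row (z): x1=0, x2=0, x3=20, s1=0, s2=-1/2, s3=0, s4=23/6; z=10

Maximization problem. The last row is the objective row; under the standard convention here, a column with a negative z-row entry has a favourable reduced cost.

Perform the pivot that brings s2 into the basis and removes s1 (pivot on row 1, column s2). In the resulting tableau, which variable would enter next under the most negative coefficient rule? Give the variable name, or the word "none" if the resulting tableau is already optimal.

none

Pivot element 5/2. New z-row = old z-row − (-1/2)·(row 1/(5/2)).
Updated z-row coefficients: x1: 0, x2: 0, x3: 76/5, s1: 1/5, s2: 0, s3: 0, s4: 3.
No coefficient is strictly negative; the tableau after this pivot is optimal.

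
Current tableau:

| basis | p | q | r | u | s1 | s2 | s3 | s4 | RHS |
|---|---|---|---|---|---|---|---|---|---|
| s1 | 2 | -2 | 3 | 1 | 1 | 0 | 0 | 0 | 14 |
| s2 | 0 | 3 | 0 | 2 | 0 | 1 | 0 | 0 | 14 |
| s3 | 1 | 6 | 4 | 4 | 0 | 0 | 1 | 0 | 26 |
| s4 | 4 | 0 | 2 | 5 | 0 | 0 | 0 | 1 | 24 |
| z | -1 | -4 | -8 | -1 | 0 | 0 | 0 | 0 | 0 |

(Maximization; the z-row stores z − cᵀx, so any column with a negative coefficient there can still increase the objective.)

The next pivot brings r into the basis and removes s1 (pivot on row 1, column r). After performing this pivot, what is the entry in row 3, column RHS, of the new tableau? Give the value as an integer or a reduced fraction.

22/3

Pivot element is row 1, column r: 3.
Normalize row 1: new (row 1, RHS) = 14/3 = 14/3.
row 3 ← row 3 − 4·(new row 1): 26 − 4·(14/3) = 22/3.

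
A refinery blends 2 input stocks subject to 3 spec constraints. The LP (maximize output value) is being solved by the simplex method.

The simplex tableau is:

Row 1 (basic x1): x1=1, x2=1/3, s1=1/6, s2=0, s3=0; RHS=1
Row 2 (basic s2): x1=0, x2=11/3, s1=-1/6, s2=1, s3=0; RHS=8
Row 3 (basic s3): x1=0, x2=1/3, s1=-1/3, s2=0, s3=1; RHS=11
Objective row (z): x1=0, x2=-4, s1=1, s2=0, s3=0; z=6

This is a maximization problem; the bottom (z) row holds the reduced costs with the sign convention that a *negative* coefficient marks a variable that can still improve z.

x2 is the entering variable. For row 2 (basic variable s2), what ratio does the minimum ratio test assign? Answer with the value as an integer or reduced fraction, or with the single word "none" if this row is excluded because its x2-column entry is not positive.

Ratio = RHS / (x2 entry) = 8 / (11/3) = 24/11.

24/11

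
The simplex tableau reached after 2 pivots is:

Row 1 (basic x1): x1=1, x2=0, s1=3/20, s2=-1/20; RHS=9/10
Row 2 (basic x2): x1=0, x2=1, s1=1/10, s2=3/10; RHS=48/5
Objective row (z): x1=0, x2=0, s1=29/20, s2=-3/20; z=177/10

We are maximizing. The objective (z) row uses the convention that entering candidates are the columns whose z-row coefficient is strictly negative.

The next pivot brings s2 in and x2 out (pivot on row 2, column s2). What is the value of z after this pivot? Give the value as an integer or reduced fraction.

Minimum ratio for s2: (48/5)/(3/10) = 32.
z changes by −(z-row coeff of s2)·ratio = −(-3/20)·32 = 24/5.
New z = 177/10 + (24/5) = 45/2.

45/2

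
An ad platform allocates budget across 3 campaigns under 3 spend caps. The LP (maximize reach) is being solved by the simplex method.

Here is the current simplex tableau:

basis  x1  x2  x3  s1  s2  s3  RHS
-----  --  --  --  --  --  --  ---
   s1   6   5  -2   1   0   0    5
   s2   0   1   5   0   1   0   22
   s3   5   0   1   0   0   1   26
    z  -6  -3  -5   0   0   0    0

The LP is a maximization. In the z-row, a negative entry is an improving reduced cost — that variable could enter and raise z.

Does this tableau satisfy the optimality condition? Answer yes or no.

Column x1 has objective-row coefficient -6, which is negative; an improving pivot exists, so not yet optimal.

no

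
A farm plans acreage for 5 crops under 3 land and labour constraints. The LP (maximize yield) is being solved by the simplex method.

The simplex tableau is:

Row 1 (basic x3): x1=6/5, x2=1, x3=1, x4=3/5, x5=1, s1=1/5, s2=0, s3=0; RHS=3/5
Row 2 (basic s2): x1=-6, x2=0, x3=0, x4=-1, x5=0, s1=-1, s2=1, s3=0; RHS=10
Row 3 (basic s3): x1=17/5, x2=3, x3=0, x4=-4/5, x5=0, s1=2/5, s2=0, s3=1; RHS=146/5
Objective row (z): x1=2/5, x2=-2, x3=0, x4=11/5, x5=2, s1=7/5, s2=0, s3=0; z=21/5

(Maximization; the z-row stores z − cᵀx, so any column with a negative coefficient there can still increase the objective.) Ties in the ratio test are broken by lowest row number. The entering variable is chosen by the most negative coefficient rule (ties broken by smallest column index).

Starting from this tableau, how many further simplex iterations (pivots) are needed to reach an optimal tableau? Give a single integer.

1

pivot: x2 in, x3 out → z = 27/5
No improving column remains; optimal.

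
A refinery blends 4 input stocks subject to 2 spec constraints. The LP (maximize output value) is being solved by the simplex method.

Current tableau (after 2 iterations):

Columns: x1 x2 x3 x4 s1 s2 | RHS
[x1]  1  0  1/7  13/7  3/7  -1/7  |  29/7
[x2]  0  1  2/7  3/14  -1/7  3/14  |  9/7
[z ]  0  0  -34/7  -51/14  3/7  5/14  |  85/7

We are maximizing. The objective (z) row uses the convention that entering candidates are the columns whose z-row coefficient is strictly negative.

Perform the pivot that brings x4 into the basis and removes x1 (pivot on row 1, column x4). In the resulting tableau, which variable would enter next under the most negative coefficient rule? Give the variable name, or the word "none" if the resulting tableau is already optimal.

Pivot element 13/7. New z-row = old z-row − (-51/14)·(row 1/(13/7)).
Updated z-row coefficients: x1: 51/26, x2: 0, x3: -119/26, x4: 0, s1: 33/26, s2: 1/13.
The most negative is -119/26 in column x3, so x3 would enter next.

x3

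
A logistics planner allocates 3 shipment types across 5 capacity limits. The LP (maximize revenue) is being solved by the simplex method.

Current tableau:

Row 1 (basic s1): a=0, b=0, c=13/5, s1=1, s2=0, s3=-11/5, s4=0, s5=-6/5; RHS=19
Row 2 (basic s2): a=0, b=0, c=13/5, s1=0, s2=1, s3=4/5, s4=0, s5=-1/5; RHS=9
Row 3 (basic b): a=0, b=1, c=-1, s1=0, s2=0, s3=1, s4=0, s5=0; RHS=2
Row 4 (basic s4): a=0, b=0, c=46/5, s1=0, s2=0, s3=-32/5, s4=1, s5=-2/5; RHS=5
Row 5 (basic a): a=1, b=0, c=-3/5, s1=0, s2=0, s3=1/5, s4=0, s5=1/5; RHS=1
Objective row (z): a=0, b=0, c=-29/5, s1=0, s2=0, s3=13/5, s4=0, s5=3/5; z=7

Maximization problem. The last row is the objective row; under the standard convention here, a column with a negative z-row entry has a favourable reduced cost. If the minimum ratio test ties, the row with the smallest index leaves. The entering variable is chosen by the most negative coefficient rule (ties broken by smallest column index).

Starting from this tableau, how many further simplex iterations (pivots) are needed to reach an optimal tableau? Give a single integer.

pivot: c in, s4 out → z = 467/46
pivot: s3 in, s2 out → z = 573/40
No improving column remains; optimal.

2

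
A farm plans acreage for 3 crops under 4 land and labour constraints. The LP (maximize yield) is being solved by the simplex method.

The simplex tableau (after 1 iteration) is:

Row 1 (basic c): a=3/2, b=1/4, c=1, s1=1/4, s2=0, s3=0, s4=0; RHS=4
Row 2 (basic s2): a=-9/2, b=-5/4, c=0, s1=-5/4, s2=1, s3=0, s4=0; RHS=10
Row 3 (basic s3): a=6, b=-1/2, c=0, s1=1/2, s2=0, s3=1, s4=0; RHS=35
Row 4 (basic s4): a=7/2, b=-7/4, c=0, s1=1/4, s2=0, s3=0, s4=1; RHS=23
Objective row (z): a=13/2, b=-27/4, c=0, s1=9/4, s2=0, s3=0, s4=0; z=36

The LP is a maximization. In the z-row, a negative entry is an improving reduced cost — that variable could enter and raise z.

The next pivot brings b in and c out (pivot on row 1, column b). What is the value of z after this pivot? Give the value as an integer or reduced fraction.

144

Minimum ratio for b: 4/(1/4) = 16.
z changes by −(z-row coeff of b)·ratio = −(-27/4)·16 = 108.
New z = 36 + 108 = 144.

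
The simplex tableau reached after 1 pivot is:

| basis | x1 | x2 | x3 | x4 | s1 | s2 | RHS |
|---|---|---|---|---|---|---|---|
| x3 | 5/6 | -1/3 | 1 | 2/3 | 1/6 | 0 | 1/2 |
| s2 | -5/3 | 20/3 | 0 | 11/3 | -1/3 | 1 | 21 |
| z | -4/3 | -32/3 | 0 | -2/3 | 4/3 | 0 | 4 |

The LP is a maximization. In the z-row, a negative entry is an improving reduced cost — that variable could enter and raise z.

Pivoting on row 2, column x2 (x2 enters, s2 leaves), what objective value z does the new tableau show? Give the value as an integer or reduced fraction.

188/5

Minimum ratio for x2: 21/(20/3) = 63/20.
z changes by −(z-row coeff of x2)·ratio = −(-32/3)·(63/20) = 168/5.
New z = 4 + (168/5) = 188/5.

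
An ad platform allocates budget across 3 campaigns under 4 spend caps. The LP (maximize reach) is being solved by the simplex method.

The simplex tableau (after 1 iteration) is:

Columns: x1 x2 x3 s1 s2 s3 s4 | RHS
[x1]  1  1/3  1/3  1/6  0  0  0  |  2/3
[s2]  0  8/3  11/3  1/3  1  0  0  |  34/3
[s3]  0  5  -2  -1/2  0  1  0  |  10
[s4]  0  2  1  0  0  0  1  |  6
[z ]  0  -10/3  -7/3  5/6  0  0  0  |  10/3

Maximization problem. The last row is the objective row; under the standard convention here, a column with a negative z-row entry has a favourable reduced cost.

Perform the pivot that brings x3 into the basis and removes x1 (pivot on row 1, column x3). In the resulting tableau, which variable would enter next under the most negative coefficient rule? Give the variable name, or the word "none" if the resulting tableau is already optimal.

x2

Pivot element 1/3. New z-row = old z-row − (-7/3)·(row 1/(1/3)).
Updated z-row coefficients: x1: 7, x2: -1, x3: 0, s1: 2, s2: 0, s3: 0, s4: 0.
The most negative is -1 in column x2, so x2 would enter next.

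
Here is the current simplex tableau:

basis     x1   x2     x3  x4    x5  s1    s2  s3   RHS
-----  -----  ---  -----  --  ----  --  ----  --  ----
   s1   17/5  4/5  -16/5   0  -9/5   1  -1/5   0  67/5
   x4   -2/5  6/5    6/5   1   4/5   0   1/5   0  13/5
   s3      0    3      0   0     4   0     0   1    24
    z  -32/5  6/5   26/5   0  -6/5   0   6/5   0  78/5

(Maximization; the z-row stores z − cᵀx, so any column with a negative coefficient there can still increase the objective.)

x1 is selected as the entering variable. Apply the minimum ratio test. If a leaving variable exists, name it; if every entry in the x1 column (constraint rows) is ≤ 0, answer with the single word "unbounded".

Ratios: row 1 (s1): (67/5)/(17/5) = 67/17; row 2 (x4): entry -2/5 ≤ 0, skip; row 3 (s3): entry 0 ≤ 0, skip.
Minimum ratio is in the s1 row, so s1 leaves.

s1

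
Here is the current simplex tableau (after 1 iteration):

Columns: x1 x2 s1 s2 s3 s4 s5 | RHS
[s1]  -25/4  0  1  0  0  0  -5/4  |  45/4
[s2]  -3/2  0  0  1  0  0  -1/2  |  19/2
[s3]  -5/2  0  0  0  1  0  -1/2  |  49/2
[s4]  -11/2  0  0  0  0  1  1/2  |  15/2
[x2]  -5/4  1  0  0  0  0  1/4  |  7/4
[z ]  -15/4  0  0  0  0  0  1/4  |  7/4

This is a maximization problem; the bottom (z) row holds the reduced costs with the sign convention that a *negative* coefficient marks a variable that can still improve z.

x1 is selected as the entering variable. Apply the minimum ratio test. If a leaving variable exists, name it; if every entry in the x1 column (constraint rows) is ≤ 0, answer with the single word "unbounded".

x1-column entries: row 1: -25/4, row 2: -3/2, row 3: -5/2, row 4: -11/2, row 5: -5/4. All ≤ 0, so x1 can increase without bound; the LP is unbounded in this direction.

unbounded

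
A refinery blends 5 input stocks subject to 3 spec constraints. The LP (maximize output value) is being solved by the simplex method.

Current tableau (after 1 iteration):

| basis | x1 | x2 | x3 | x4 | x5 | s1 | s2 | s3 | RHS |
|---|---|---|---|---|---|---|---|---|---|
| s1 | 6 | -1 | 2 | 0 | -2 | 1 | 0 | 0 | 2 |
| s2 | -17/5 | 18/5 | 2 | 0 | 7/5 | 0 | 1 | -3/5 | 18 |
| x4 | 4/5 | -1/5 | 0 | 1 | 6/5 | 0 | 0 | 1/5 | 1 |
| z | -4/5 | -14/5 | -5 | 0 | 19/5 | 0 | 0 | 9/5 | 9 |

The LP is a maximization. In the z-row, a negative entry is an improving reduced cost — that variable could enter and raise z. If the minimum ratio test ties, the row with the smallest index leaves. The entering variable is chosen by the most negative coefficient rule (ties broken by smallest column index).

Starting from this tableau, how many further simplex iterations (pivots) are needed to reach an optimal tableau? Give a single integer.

2

pivot: x3 in, s1 out → z = 14
pivot: x2 in, s2 out → z = 746/23
No improving column remains; optimal.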